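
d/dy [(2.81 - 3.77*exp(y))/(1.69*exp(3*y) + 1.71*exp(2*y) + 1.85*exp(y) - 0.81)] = (12.7426*exp(3*y) - 7.8*exp(2*y) - 9.6102*exp(y) - 2.1448)*exp(y)/(2.8561*exp(6*y) + 5.7798*exp(5*y) + 9.1771*exp(4*y) + 3.5892*exp(3*y) + 0.6523*exp(2*y) - 2.997*exp(y) + 0.6561)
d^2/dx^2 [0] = 0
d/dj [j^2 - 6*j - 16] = 2*j - 6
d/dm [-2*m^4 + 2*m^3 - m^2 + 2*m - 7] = -8*m^3 + 6*m^2 - 2*m + 2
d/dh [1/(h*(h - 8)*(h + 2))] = (-h*(h - 8) - h*(h + 2) - (h - 8)*(h + 2))/(h^2*(h - 8)^2*(h + 2)^2)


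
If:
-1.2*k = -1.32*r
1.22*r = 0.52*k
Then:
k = 0.00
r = 0.00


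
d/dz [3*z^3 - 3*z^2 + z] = 9*z^2 - 6*z + 1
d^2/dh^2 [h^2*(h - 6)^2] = 12*h^2 - 72*h + 72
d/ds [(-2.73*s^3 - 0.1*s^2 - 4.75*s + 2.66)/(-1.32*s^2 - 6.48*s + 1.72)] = (3.6036*s^4 + 35.3808*s^3 - 19.7088*s^2 + 6.6784*s + 9.0668)/(1.7424*s^4 + 17.1072*s^3 + 37.4496*s^2 - 22.2912*s + 2.9584)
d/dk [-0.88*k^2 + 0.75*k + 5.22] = 0.75 - 1.76*k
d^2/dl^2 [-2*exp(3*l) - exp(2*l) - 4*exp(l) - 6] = (-18*exp(2*l) - 4*exp(l) - 4)*exp(l)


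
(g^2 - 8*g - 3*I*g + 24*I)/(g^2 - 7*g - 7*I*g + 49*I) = (g^2 - 8*g - 3*I*g + 24*I)/(g^2 - 7*g - 7*I*g + 49*I)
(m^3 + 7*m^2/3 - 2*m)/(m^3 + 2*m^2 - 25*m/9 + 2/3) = 3*m/(3*m - 1)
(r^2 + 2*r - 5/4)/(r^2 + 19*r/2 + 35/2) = (r - 1/2)/(r + 7)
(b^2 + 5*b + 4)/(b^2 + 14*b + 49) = (b^2 + 5*b + 4)/(b^2 + 14*b + 49)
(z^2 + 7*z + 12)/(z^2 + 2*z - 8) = (z + 3)/(z - 2)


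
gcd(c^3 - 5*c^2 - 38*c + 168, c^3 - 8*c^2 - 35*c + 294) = c^2 - c - 42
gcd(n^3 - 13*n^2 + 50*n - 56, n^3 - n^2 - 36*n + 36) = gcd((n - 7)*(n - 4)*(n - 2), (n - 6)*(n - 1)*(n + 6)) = 1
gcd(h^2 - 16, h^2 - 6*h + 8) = h - 4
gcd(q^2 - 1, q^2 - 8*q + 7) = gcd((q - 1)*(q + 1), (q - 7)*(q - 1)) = q - 1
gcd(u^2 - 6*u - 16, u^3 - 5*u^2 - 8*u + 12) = u + 2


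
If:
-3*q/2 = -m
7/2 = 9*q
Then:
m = 7/12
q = 7/18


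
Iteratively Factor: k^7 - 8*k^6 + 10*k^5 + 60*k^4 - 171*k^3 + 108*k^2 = (k - 3)*(k^6 - 5*k^5 - 5*k^4 + 45*k^3 - 36*k^2) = (k - 4)*(k - 3)*(k^5 - k^4 - 9*k^3 + 9*k^2) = k*(k - 4)*(k - 3)*(k^4 - k^3 - 9*k^2 + 9*k) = k^2*(k - 4)*(k - 3)*(k^3 - k^2 - 9*k + 9) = k^2*(k - 4)*(k - 3)^2*(k^2 + 2*k - 3) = k^2*(k - 4)*(k - 3)^2*(k - 1)*(k + 3)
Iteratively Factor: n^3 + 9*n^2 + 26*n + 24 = (n + 3)*(n^2 + 6*n + 8) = (n + 2)*(n + 3)*(n + 4)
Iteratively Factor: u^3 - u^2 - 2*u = (u - 2)*(u^2 + u) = u*(u - 2)*(u + 1)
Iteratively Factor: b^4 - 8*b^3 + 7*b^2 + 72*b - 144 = (b - 4)*(b^3 - 4*b^2 - 9*b + 36) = (b - 4)*(b + 3)*(b^2 - 7*b + 12) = (b - 4)^2*(b + 3)*(b - 3)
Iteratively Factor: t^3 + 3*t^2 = (t)*(t^2 + 3*t) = t^2*(t + 3)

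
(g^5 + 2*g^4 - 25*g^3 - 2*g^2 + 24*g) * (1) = g^5 + 2*g^4 - 25*g^3 - 2*g^2 + 24*g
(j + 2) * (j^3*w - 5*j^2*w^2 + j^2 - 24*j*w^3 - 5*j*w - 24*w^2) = j^4*w - 5*j^3*w^2 + 2*j^3*w + j^3 - 24*j^2*w^3 - 10*j^2*w^2 - 5*j^2*w + 2*j^2 - 48*j*w^3 - 24*j*w^2 - 10*j*w - 48*w^2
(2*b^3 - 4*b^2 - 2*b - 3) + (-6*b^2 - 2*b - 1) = 2*b^3 - 10*b^2 - 4*b - 4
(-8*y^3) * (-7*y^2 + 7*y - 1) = 56*y^5 - 56*y^4 + 8*y^3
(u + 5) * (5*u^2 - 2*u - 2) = 5*u^3 + 23*u^2 - 12*u - 10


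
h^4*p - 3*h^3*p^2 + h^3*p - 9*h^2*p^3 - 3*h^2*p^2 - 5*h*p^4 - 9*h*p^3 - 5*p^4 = (h - 5*p)*(h + p)^2*(h*p + p)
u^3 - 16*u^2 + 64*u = u*(u - 8)^2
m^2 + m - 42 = (m - 6)*(m + 7)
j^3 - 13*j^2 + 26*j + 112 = (j - 8)*(j - 7)*(j + 2)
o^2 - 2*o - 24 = (o - 6)*(o + 4)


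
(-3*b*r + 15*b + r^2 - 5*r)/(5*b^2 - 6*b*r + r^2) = (-3*b*r + 15*b + r^2 - 5*r)/(5*b^2 - 6*b*r + r^2)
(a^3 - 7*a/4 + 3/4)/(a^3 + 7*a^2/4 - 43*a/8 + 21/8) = 2*(4*a^2 + 4*a - 3)/(8*a^2 + 22*a - 21)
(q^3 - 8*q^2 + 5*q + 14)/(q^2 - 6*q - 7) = q - 2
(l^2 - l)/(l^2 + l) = (l - 1)/(l + 1)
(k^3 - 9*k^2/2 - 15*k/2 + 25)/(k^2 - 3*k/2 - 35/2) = (2*k^2 + k - 10)/(2*k + 7)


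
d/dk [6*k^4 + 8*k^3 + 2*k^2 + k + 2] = 24*k^3 + 24*k^2 + 4*k + 1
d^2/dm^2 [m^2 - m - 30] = 2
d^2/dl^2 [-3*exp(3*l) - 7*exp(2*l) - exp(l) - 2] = (-27*exp(2*l) - 28*exp(l) - 1)*exp(l)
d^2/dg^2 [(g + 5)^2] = 2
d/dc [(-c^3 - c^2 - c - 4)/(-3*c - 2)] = (6*c^3 + 9*c^2 + 4*c - 10)/(9*c^2 + 12*c + 4)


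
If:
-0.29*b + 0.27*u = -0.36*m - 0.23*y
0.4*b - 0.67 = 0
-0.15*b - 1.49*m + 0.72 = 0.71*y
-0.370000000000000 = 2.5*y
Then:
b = 1.68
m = 0.39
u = 1.41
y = -0.15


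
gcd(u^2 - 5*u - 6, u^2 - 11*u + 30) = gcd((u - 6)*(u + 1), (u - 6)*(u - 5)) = u - 6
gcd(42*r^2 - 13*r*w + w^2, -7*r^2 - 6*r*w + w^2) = 7*r - w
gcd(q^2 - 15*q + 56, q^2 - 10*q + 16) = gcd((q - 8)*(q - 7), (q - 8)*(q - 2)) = q - 8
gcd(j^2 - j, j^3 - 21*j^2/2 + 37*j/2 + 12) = 1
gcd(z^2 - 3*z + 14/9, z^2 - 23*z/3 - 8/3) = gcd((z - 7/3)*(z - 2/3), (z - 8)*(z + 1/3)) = 1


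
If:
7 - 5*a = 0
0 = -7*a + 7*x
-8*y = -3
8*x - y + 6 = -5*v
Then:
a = 7/5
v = -673/200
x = 7/5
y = 3/8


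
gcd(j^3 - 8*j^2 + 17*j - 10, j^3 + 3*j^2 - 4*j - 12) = j - 2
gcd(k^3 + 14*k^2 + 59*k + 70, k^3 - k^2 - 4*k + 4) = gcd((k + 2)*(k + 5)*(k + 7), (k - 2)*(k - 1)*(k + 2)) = k + 2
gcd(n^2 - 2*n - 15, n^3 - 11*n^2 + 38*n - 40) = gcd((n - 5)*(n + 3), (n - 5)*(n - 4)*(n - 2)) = n - 5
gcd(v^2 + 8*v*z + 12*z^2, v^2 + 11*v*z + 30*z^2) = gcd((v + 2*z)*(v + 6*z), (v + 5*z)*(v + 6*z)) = v + 6*z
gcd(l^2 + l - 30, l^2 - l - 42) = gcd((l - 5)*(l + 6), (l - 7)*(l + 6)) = l + 6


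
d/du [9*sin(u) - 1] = 9*cos(u)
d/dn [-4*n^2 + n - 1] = 1 - 8*n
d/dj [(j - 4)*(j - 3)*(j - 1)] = 3*j^2 - 16*j + 19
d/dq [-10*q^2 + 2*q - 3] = 2 - 20*q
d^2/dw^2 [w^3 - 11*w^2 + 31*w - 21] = 6*w - 22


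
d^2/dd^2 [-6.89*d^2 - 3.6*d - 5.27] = -13.7800000000000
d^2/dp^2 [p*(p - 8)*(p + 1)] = 6*p - 14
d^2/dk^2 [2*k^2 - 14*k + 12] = 4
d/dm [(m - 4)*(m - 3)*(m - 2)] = 3*m^2 - 18*m + 26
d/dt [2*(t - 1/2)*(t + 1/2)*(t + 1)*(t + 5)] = 8*t^3 + 36*t^2 + 19*t - 3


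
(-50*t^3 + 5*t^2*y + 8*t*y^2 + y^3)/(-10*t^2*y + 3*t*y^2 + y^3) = (5*t + y)/y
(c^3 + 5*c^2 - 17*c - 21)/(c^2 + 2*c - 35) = (c^2 - 2*c - 3)/(c - 5)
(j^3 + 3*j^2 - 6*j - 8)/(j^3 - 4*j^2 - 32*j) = (j^2 - j - 2)/(j*(j - 8))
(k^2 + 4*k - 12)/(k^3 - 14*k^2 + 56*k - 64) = (k + 6)/(k^2 - 12*k + 32)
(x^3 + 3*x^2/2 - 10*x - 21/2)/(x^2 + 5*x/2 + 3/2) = (2*x^2 + x - 21)/(2*x + 3)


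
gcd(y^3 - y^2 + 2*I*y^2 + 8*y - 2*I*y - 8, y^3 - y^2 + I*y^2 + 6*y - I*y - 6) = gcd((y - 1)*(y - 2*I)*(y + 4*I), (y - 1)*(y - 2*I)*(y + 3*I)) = y^2 + y*(-1 - 2*I) + 2*I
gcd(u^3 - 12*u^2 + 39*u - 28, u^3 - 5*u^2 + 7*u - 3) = u - 1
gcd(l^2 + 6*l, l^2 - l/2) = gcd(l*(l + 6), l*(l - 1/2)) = l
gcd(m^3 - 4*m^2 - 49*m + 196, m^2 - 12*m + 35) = m - 7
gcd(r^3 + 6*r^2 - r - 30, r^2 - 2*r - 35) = r + 5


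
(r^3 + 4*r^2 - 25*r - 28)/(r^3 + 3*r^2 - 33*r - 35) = (r - 4)/(r - 5)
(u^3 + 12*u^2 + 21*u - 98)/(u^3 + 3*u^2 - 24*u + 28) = (u + 7)/(u - 2)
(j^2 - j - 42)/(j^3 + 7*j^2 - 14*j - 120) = (j - 7)/(j^2 + j - 20)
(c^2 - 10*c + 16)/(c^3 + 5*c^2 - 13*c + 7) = (c^2 - 10*c + 16)/(c^3 + 5*c^2 - 13*c + 7)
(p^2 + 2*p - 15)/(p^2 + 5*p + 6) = (p^2 + 2*p - 15)/(p^2 + 5*p + 6)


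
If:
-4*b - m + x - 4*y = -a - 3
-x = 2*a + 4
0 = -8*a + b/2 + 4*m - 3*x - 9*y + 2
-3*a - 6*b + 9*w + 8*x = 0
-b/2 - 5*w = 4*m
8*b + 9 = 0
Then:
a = -35659/37424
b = -9/8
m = -31881/37424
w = 29715/37424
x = -39189/18712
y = 49631/37424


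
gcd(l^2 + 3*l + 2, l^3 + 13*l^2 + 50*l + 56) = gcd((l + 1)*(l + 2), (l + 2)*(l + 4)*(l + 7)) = l + 2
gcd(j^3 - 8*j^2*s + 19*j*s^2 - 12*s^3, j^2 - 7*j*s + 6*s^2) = -j + s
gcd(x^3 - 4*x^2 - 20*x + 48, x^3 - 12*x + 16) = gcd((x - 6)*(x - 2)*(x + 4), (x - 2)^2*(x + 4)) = x^2 + 2*x - 8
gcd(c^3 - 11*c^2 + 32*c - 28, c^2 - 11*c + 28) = c - 7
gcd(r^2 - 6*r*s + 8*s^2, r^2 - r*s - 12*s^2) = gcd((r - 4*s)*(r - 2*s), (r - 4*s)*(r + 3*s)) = r - 4*s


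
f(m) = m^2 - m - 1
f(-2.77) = 9.44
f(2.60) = 3.16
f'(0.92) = 0.84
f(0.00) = -1.00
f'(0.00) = -1.00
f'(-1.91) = -4.82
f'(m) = 2*m - 1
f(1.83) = 0.52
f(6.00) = 29.00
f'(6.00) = 11.00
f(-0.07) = -0.93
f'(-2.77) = -6.54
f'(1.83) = 2.66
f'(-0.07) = -1.14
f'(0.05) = -0.90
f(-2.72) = 9.12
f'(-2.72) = -6.44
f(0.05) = -1.05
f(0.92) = -1.07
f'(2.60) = 4.20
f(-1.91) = 4.56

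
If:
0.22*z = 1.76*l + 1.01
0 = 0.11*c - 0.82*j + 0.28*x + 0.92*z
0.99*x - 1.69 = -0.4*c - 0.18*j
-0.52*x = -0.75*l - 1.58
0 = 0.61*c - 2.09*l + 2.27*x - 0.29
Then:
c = -12.65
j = 13.36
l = 0.94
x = 4.39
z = 12.08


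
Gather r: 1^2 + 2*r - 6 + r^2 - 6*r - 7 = r^2 - 4*r - 12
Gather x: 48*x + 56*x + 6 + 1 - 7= 104*x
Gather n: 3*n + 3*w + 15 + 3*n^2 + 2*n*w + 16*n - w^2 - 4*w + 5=3*n^2 + n*(2*w + 19) - w^2 - w + 20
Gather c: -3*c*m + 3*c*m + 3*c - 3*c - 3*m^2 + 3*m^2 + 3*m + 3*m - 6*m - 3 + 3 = 0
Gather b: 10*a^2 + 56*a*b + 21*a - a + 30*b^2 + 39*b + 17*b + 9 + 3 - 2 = 10*a^2 + 20*a + 30*b^2 + b*(56*a + 56) + 10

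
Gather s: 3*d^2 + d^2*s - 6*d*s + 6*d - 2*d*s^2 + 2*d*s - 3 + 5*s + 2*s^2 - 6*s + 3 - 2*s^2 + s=3*d^2 - 2*d*s^2 + 6*d + s*(d^2 - 4*d)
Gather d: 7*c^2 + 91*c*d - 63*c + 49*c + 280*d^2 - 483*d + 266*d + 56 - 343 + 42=7*c^2 - 14*c + 280*d^2 + d*(91*c - 217) - 245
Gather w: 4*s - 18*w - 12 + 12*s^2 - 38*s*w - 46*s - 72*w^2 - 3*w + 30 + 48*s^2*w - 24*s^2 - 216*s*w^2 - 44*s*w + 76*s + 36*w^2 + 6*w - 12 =-12*s^2 + 34*s + w^2*(-216*s - 36) + w*(48*s^2 - 82*s - 15) + 6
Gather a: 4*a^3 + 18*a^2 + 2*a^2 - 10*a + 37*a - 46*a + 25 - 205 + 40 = 4*a^3 + 20*a^2 - 19*a - 140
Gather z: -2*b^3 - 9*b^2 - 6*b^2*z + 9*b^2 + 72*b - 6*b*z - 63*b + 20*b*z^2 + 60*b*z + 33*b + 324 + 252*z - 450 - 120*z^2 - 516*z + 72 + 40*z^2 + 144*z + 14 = -2*b^3 + 42*b + z^2*(20*b - 80) + z*(-6*b^2 + 54*b - 120) - 40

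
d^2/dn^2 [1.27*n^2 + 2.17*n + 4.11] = 2.54000000000000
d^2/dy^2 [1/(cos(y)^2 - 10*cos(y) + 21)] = (-8*sin(y)^4 + 36*sin(y)^2 - 495*cos(y) + 15*cos(3*y) + 288)/(2*(cos(y) - 7)^3*(cos(y) - 3)^3)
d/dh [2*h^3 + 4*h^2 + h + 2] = 6*h^2 + 8*h + 1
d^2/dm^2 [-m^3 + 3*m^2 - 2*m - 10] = 6 - 6*m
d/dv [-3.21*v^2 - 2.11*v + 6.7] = -6.42*v - 2.11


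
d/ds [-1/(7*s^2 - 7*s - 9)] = 7*(2*s - 1)/(-7*s^2 + 7*s + 9)^2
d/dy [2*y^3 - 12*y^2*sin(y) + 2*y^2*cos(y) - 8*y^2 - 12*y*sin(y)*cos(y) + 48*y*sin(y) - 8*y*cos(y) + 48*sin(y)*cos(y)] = -2*y^2*sin(y) - 12*y^2*cos(y) + 6*y^2 - 16*y*sin(y) + 52*y*cos(y) - 12*y*cos(2*y) - 16*y + 48*sin(y) - 6*sin(2*y) - 8*cos(y) + 48*cos(2*y)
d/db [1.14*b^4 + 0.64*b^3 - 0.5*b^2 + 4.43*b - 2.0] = 4.56*b^3 + 1.92*b^2 - 1.0*b + 4.43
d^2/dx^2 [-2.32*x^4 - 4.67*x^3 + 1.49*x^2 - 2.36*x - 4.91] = -27.84*x^2 - 28.02*x + 2.98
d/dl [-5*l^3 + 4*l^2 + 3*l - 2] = -15*l^2 + 8*l + 3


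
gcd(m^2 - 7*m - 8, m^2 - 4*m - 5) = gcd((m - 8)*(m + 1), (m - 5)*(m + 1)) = m + 1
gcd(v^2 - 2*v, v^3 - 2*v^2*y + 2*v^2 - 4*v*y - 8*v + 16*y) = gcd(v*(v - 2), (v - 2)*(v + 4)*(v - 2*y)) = v - 2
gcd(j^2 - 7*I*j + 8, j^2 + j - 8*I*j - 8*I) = j - 8*I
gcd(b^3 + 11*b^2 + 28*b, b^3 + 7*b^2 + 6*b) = b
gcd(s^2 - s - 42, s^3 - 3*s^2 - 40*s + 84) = s^2 - s - 42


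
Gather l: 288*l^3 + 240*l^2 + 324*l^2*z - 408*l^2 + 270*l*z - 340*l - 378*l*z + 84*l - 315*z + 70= 288*l^3 + l^2*(324*z - 168) + l*(-108*z - 256) - 315*z + 70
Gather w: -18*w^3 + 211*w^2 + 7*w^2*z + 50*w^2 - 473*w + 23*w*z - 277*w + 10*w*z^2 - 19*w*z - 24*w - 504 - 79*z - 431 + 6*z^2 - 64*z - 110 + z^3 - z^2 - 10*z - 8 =-18*w^3 + w^2*(7*z + 261) + w*(10*z^2 + 4*z - 774) + z^3 + 5*z^2 - 153*z - 1053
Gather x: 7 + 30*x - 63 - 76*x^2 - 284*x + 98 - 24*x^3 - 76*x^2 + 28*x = -24*x^3 - 152*x^2 - 226*x + 42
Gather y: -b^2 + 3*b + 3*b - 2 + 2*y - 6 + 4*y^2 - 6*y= -b^2 + 6*b + 4*y^2 - 4*y - 8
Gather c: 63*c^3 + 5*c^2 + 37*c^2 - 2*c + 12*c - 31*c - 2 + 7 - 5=63*c^3 + 42*c^2 - 21*c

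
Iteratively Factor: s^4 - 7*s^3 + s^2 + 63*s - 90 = (s + 3)*(s^3 - 10*s^2 + 31*s - 30) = (s - 3)*(s + 3)*(s^2 - 7*s + 10) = (s - 5)*(s - 3)*(s + 3)*(s - 2)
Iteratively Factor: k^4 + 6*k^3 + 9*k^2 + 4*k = (k + 4)*(k^3 + 2*k^2 + k) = (k + 1)*(k + 4)*(k^2 + k) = k*(k + 1)*(k + 4)*(k + 1)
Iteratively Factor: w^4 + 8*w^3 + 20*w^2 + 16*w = (w + 2)*(w^3 + 6*w^2 + 8*w) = (w + 2)^2*(w^2 + 4*w) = (w + 2)^2*(w + 4)*(w)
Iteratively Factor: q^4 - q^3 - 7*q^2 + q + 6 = (q - 1)*(q^3 - 7*q - 6) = (q - 1)*(q + 2)*(q^2 - 2*q - 3) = (q - 3)*(q - 1)*(q + 2)*(q + 1)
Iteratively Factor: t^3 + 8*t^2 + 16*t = (t)*(t^2 + 8*t + 16) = t*(t + 4)*(t + 4)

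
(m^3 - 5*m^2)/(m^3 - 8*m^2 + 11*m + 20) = m^2/(m^2 - 3*m - 4)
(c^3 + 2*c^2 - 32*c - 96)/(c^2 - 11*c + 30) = (c^2 + 8*c + 16)/(c - 5)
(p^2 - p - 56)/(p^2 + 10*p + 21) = (p - 8)/(p + 3)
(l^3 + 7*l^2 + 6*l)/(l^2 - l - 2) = l*(l + 6)/(l - 2)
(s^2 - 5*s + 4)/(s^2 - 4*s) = (s - 1)/s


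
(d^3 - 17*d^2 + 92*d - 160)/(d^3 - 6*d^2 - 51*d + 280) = (d - 4)/(d + 7)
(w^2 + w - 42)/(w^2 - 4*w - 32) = (-w^2 - w + 42)/(-w^2 + 4*w + 32)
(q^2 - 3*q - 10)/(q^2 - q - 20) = (q + 2)/(q + 4)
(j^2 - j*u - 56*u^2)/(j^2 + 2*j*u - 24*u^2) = (j^2 - j*u - 56*u^2)/(j^2 + 2*j*u - 24*u^2)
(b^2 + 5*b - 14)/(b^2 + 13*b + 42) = (b - 2)/(b + 6)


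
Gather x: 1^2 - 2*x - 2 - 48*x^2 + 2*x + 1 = -48*x^2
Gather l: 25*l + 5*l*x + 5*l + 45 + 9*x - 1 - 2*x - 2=l*(5*x + 30) + 7*x + 42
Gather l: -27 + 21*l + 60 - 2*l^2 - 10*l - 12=-2*l^2 + 11*l + 21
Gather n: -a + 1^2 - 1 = -a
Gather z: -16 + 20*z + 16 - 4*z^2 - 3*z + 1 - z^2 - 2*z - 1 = -5*z^2 + 15*z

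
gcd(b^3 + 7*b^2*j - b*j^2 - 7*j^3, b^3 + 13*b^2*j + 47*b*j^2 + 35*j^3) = b^2 + 8*b*j + 7*j^2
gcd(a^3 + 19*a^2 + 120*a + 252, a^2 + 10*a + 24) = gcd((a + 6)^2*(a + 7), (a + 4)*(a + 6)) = a + 6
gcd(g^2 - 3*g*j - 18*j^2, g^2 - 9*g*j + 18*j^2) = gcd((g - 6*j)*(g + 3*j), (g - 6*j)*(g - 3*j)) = g - 6*j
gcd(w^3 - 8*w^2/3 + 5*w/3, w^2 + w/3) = w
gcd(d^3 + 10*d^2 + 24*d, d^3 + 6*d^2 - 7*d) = d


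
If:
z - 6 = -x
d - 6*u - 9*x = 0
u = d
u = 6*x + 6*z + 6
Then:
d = 42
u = 42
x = -70/3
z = 88/3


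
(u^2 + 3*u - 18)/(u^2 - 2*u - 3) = (u + 6)/(u + 1)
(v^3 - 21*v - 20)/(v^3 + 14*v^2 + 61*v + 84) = (v^2 - 4*v - 5)/(v^2 + 10*v + 21)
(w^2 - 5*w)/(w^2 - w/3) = 3*(w - 5)/(3*w - 1)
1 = 1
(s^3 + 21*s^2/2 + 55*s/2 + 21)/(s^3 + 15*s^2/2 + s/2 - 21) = (2*s + 3)/(2*s - 3)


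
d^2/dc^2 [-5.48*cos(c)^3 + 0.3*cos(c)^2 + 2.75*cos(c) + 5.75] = 1.36*cos(c) - 0.6*cos(2*c) + 12.33*cos(3*c)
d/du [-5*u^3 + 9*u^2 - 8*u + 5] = -15*u^2 + 18*u - 8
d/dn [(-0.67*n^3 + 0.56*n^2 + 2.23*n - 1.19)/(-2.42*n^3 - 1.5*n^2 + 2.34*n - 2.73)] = (2.3602*n^4 + 7.6576*n^3 + 1.5033*n^2 - 6.6276*n - 3.3033)/(5.8564*n^6 + 7.26*n^5 - 9.0756*n^4 + 6.1932*n^3 + 13.6656*n^2 - 12.7764*n + 7.4529)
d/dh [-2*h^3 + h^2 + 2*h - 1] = -6*h^2 + 2*h + 2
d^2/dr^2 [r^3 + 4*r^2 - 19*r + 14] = 6*r + 8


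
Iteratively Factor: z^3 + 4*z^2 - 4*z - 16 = (z + 4)*(z^2 - 4) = (z - 2)*(z + 4)*(z + 2)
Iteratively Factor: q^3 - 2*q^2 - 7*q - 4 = (q + 1)*(q^2 - 3*q - 4) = (q - 4)*(q + 1)*(q + 1)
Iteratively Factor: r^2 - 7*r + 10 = (r - 2)*(r - 5)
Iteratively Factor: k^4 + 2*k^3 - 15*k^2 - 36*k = (k)*(k^3 + 2*k^2 - 15*k - 36) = k*(k + 3)*(k^2 - k - 12) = k*(k + 3)^2*(k - 4)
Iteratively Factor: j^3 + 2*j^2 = (j + 2)*(j^2) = j*(j + 2)*(j)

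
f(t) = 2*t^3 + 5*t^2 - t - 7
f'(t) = 6*t^2 + 10*t - 1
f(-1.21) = -2.01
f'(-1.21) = -4.32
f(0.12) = -7.04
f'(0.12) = 0.29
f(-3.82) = -41.70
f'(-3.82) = 48.35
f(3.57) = 144.15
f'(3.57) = 111.17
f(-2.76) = -8.20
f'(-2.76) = 17.11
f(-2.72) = -7.54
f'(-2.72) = 16.19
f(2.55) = 56.13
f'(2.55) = 63.52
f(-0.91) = -3.46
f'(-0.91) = -5.13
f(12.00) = 4157.00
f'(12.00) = 983.00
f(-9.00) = -1051.00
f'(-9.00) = 395.00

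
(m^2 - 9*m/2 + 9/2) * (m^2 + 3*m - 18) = m^4 - 3*m^3/2 - 27*m^2 + 189*m/2 - 81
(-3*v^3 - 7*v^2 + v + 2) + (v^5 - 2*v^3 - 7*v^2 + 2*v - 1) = v^5 - 5*v^3 - 14*v^2 + 3*v + 1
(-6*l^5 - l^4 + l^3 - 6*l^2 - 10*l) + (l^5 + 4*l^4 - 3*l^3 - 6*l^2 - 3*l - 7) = -5*l^5 + 3*l^4 - 2*l^3 - 12*l^2 - 13*l - 7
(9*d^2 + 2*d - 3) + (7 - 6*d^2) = 3*d^2 + 2*d + 4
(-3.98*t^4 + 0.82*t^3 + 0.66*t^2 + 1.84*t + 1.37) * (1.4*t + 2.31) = -5.572*t^5 - 8.0458*t^4 + 2.8182*t^3 + 4.1006*t^2 + 6.1684*t + 3.1647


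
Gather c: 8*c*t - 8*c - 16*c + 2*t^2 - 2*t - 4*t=c*(8*t - 24) + 2*t^2 - 6*t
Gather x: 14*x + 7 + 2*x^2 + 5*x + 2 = 2*x^2 + 19*x + 9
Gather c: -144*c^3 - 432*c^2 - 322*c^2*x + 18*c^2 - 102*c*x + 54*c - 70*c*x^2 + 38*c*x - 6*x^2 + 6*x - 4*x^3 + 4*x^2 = -144*c^3 + c^2*(-322*x - 414) + c*(-70*x^2 - 64*x + 54) - 4*x^3 - 2*x^2 + 6*x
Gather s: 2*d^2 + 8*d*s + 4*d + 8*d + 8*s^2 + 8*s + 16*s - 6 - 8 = 2*d^2 + 12*d + 8*s^2 + s*(8*d + 24) - 14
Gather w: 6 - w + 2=8 - w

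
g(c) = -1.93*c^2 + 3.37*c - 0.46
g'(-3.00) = 14.95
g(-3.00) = -27.94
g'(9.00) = -31.37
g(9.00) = -126.46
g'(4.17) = -12.73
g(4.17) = -19.97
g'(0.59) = 1.09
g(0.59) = 0.86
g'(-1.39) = 8.74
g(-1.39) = -8.87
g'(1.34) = -1.80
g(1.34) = 0.59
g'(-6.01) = 26.57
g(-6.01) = -90.43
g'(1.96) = -4.20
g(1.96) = -1.27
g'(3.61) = -10.56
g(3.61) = -13.45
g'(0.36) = 1.98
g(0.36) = 0.50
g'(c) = 3.37 - 3.86*c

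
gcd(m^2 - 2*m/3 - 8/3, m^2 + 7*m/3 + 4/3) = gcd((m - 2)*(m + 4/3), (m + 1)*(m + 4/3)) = m + 4/3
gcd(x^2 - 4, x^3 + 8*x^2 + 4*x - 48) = x - 2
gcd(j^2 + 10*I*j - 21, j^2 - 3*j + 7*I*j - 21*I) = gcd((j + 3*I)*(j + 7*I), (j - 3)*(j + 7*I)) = j + 7*I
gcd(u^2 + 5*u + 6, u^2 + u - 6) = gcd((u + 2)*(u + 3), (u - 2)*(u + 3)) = u + 3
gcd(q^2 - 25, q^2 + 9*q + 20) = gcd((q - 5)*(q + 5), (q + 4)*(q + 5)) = q + 5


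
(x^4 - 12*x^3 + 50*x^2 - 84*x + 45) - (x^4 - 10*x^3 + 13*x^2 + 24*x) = -2*x^3 + 37*x^2 - 108*x + 45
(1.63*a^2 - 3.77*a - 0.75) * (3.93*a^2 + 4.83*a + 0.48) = 6.4059*a^4 - 6.9432*a^3 - 20.3742*a^2 - 5.4321*a - 0.36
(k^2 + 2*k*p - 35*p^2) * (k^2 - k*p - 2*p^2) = k^4 + k^3*p - 39*k^2*p^2 + 31*k*p^3 + 70*p^4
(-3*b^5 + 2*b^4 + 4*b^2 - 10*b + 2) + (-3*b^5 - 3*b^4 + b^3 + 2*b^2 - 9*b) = -6*b^5 - b^4 + b^3 + 6*b^2 - 19*b + 2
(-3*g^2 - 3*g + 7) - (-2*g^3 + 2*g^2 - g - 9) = 2*g^3 - 5*g^2 - 2*g + 16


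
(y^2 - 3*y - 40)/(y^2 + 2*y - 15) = (y - 8)/(y - 3)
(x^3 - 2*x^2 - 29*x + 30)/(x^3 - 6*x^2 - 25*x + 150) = (x - 1)/(x - 5)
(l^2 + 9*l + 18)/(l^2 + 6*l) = (l + 3)/l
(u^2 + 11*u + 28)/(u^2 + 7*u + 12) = (u + 7)/(u + 3)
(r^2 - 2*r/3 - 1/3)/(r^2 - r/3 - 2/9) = 3*(r - 1)/(3*r - 2)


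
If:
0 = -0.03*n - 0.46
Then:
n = -15.33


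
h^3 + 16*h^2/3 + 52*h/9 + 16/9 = (h + 2/3)^2*(h + 4)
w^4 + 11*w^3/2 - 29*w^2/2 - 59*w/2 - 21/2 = (w - 3)*(w + 1/2)*(w + 1)*(w + 7)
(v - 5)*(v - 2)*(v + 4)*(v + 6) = v^4 + 3*v^3 - 36*v^2 - 68*v + 240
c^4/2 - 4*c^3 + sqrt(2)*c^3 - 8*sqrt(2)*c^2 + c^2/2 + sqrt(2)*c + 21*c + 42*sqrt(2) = (c/2 + 1)*(c - 7)*(c - 3)*(c + 2*sqrt(2))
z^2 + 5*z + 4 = (z + 1)*(z + 4)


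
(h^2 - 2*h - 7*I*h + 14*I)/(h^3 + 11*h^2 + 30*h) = (h^2 - 2*h - 7*I*h + 14*I)/(h*(h^2 + 11*h + 30))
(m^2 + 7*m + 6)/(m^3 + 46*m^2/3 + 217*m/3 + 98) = 3*(m + 1)/(3*m^2 + 28*m + 49)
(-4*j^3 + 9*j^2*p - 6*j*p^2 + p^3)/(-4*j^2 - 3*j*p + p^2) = (j^2 - 2*j*p + p^2)/(j + p)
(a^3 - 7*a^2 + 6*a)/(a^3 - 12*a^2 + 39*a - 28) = a*(a - 6)/(a^2 - 11*a + 28)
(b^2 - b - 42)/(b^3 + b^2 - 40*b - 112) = (b + 6)/(b^2 + 8*b + 16)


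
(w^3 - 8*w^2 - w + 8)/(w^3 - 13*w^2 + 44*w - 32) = (w + 1)/(w - 4)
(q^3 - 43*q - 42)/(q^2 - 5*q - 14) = (q^2 + 7*q + 6)/(q + 2)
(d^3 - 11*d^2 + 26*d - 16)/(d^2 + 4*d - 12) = (d^2 - 9*d + 8)/(d + 6)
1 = 1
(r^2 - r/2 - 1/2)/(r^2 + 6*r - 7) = (r + 1/2)/(r + 7)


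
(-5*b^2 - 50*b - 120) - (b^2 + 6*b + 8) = -6*b^2 - 56*b - 128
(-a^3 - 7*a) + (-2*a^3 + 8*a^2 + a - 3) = -3*a^3 + 8*a^2 - 6*a - 3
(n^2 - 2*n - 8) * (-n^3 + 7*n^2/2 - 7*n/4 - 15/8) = -n^5 + 11*n^4/2 - 3*n^3/4 - 211*n^2/8 + 71*n/4 + 15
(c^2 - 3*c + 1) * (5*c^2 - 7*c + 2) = 5*c^4 - 22*c^3 + 28*c^2 - 13*c + 2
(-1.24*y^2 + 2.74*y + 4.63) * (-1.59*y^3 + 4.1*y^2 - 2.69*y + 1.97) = 1.9716*y^5 - 9.4406*y^4 + 7.2079*y^3 + 9.1696*y^2 - 7.0569*y + 9.1211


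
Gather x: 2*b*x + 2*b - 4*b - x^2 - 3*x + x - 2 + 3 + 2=-2*b - x^2 + x*(2*b - 2) + 3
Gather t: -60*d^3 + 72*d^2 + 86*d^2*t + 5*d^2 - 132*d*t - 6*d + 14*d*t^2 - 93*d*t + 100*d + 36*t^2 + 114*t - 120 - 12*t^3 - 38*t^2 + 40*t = -60*d^3 + 77*d^2 + 94*d - 12*t^3 + t^2*(14*d - 2) + t*(86*d^2 - 225*d + 154) - 120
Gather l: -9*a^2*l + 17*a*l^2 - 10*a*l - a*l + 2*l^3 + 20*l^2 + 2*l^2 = 2*l^3 + l^2*(17*a + 22) + l*(-9*a^2 - 11*a)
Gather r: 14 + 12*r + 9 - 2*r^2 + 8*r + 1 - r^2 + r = -3*r^2 + 21*r + 24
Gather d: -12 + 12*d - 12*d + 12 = 0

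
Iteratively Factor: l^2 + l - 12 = (l - 3)*(l + 4)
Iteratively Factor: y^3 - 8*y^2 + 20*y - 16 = (y - 2)*(y^2 - 6*y + 8) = (y - 2)^2*(y - 4)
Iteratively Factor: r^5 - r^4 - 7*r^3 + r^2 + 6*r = (r - 3)*(r^4 + 2*r^3 - r^2 - 2*r) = r*(r - 3)*(r^3 + 2*r^2 - r - 2) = r*(r - 3)*(r - 1)*(r^2 + 3*r + 2) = r*(r - 3)*(r - 1)*(r + 1)*(r + 2)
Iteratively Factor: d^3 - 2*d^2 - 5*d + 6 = (d - 3)*(d^2 + d - 2) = (d - 3)*(d - 1)*(d + 2)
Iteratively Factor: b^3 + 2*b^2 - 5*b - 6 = (b - 2)*(b^2 + 4*b + 3) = (b - 2)*(b + 1)*(b + 3)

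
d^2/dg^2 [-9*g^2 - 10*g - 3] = -18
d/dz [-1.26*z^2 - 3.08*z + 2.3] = -2.52*z - 3.08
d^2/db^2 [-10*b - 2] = 0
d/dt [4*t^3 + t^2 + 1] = 2*t*(6*t + 1)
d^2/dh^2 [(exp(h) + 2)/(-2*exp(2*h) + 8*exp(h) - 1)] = (-4*exp(4*h) - 48*exp(3*h) + 108*exp(2*h) - 120*exp(h) - 17)*exp(h)/(8*exp(6*h) - 96*exp(5*h) + 396*exp(4*h) - 608*exp(3*h) + 198*exp(2*h) - 24*exp(h) + 1)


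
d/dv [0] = 0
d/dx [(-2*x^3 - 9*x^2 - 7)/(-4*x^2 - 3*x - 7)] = (8*x^4 + 12*x^3 + 69*x^2 + 70*x - 21)/(16*x^4 + 24*x^3 + 65*x^2 + 42*x + 49)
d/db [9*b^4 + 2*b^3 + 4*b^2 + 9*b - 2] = 36*b^3 + 6*b^2 + 8*b + 9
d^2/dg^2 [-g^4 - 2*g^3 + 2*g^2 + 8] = -12*g^2 - 12*g + 4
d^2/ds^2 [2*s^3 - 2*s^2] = 12*s - 4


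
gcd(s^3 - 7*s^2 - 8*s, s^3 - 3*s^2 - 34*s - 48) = s - 8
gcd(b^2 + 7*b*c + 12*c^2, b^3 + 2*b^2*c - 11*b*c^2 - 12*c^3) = b + 4*c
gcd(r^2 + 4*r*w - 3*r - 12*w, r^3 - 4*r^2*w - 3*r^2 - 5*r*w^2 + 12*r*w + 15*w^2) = r - 3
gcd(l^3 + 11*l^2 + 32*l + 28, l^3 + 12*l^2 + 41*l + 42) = l^2 + 9*l + 14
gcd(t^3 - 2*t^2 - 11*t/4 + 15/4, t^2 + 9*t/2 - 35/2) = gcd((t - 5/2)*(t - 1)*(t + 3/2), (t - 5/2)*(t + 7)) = t - 5/2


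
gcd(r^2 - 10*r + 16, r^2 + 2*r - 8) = r - 2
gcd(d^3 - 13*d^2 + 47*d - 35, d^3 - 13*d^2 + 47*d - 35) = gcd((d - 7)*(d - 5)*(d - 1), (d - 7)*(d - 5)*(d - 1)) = d^3 - 13*d^2 + 47*d - 35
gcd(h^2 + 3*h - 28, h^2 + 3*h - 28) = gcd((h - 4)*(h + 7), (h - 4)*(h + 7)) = h^2 + 3*h - 28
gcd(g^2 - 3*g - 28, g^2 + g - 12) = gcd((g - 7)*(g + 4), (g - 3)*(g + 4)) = g + 4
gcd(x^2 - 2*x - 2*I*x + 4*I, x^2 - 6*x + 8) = x - 2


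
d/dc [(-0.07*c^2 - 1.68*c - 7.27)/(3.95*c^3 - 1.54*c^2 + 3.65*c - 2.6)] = (0.2765*c^4 + 13.272*c^3 + 83.3068*c^2 - 22.0276*c + 30.9035)/(15.6025*c^6 - 12.166*c^5 + 31.2066*c^4 - 31.782*c^3 + 21.3305*c^2 - 18.98*c + 6.76)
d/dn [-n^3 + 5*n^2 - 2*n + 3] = -3*n^2 + 10*n - 2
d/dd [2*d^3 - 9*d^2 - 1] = 6*d*(d - 3)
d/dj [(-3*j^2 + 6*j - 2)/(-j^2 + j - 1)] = (3*j^2 + 2*j - 4)/(j^4 - 2*j^3 + 3*j^2 - 2*j + 1)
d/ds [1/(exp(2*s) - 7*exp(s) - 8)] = (7 - 2*exp(s))*exp(s)/(-exp(2*s) + 7*exp(s) + 8)^2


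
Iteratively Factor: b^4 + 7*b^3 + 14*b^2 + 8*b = (b + 2)*(b^3 + 5*b^2 + 4*b) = (b + 1)*(b + 2)*(b^2 + 4*b) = (b + 1)*(b + 2)*(b + 4)*(b)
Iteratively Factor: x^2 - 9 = (x + 3)*(x - 3)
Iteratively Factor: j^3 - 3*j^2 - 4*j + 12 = (j - 3)*(j^2 - 4) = (j - 3)*(j + 2)*(j - 2)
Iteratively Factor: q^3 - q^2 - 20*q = (q + 4)*(q^2 - 5*q) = q*(q + 4)*(q - 5)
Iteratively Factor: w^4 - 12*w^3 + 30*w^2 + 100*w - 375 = (w - 5)*(w^3 - 7*w^2 - 5*w + 75) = (w - 5)*(w + 3)*(w^2 - 10*w + 25) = (w - 5)^2*(w + 3)*(w - 5)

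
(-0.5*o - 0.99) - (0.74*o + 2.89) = -1.24*o - 3.88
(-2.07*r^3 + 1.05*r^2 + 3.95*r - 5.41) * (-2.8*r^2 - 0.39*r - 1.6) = 5.796*r^5 - 2.1327*r^4 - 8.1575*r^3 + 11.9275*r^2 - 4.2101*r + 8.656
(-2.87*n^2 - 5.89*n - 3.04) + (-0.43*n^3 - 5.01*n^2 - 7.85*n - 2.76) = -0.43*n^3 - 7.88*n^2 - 13.74*n - 5.8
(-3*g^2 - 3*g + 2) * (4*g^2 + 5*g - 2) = -12*g^4 - 27*g^3 - g^2 + 16*g - 4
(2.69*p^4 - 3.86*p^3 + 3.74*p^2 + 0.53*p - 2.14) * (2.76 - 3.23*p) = -8.6887*p^5 + 19.8922*p^4 - 22.7338*p^3 + 8.6105*p^2 + 8.375*p - 5.9064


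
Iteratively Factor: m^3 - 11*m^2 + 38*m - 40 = (m - 4)*(m^2 - 7*m + 10) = (m - 5)*(m - 4)*(m - 2)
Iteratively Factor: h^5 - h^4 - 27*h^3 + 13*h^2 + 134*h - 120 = (h - 2)*(h^4 + h^3 - 25*h^2 - 37*h + 60) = (h - 2)*(h + 3)*(h^3 - 2*h^2 - 19*h + 20) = (h - 2)*(h + 3)*(h + 4)*(h^2 - 6*h + 5) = (h - 5)*(h - 2)*(h + 3)*(h + 4)*(h - 1)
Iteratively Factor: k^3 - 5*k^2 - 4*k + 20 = (k - 2)*(k^2 - 3*k - 10) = (k - 5)*(k - 2)*(k + 2)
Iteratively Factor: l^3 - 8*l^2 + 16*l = (l)*(l^2 - 8*l + 16) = l*(l - 4)*(l - 4)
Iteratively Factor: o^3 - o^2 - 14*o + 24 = (o - 2)*(o^2 + o - 12) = (o - 3)*(o - 2)*(o + 4)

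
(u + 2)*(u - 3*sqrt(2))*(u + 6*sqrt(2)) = u^3 + 2*u^2 + 3*sqrt(2)*u^2 - 36*u + 6*sqrt(2)*u - 72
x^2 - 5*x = x*(x - 5)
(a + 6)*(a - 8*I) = a^2 + 6*a - 8*I*a - 48*I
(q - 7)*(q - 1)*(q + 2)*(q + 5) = q^4 - q^3 - 39*q^2 - 31*q + 70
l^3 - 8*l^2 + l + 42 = (l - 7)*(l - 3)*(l + 2)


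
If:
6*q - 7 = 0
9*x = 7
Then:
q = 7/6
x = 7/9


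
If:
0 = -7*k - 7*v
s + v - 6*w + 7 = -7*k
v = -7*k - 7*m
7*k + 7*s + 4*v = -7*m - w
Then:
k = 43*w/45 - 49/45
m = 14/15 - 86*w/105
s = 4*w/15 - 7/15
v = 49/45 - 43*w/45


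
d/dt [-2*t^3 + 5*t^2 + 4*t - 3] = -6*t^2 + 10*t + 4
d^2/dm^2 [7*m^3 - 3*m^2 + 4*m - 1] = 42*m - 6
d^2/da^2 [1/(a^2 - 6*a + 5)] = 2*(-a^2 + 6*a + 4*(a - 3)^2 - 5)/(a^2 - 6*a + 5)^3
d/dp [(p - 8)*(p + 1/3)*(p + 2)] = 3*p^2 - 34*p/3 - 18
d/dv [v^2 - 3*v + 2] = 2*v - 3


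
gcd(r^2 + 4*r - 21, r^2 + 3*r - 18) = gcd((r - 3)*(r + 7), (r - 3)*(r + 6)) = r - 3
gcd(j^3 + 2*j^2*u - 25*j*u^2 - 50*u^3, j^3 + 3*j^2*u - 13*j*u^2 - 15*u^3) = j + 5*u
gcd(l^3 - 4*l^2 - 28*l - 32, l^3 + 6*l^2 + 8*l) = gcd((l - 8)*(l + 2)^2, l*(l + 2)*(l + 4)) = l + 2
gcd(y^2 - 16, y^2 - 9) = 1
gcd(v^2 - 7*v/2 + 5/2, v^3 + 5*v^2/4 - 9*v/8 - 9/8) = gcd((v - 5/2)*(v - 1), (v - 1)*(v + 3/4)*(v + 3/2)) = v - 1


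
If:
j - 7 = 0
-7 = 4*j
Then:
No Solution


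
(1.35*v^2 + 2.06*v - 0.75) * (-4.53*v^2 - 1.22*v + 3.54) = -6.1155*v^4 - 10.9788*v^3 + 5.6633*v^2 + 8.2074*v - 2.655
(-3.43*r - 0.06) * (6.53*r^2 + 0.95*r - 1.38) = -22.3979*r^3 - 3.6503*r^2 + 4.6764*r + 0.0828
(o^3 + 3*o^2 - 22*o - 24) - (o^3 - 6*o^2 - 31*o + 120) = 9*o^2 + 9*o - 144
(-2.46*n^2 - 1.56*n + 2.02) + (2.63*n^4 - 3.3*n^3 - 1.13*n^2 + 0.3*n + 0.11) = 2.63*n^4 - 3.3*n^3 - 3.59*n^2 - 1.26*n + 2.13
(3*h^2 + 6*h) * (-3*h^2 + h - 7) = -9*h^4 - 15*h^3 - 15*h^2 - 42*h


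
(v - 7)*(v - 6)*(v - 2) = v^3 - 15*v^2 + 68*v - 84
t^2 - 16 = (t - 4)*(t + 4)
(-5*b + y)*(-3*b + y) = 15*b^2 - 8*b*y + y^2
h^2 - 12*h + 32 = (h - 8)*(h - 4)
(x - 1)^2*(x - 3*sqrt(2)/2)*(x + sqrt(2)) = x^4 - 2*x^3 - sqrt(2)*x^3/2 - 2*x^2 + sqrt(2)*x^2 - sqrt(2)*x/2 + 6*x - 3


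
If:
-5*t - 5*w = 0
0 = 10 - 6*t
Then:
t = 5/3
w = -5/3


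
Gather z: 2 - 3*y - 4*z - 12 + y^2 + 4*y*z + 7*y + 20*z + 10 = y^2 + 4*y + z*(4*y + 16)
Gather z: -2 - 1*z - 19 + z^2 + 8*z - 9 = z^2 + 7*z - 30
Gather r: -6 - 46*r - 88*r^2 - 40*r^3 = -40*r^3 - 88*r^2 - 46*r - 6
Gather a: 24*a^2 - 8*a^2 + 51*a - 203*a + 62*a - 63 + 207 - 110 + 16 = 16*a^2 - 90*a + 50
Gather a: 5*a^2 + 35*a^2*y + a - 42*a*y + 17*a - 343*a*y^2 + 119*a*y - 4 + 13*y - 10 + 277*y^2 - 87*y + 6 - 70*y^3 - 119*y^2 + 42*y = a^2*(35*y + 5) + a*(-343*y^2 + 77*y + 18) - 70*y^3 + 158*y^2 - 32*y - 8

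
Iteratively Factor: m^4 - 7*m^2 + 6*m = (m + 3)*(m^3 - 3*m^2 + 2*m) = m*(m + 3)*(m^2 - 3*m + 2) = m*(m - 1)*(m + 3)*(m - 2)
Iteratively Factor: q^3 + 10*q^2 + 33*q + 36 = (q + 4)*(q^2 + 6*q + 9) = (q + 3)*(q + 4)*(q + 3)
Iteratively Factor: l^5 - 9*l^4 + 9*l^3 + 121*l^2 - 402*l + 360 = (l - 2)*(l^4 - 7*l^3 - 5*l^2 + 111*l - 180) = (l - 3)*(l - 2)*(l^3 - 4*l^2 - 17*l + 60) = (l - 3)^2*(l - 2)*(l^2 - l - 20) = (l - 3)^2*(l - 2)*(l + 4)*(l - 5)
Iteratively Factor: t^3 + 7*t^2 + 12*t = (t)*(t^2 + 7*t + 12) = t*(t + 4)*(t + 3)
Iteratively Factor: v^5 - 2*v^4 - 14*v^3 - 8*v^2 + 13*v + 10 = (v - 5)*(v^4 + 3*v^3 + v^2 - 3*v - 2) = (v - 5)*(v + 2)*(v^3 + v^2 - v - 1) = (v - 5)*(v + 1)*(v + 2)*(v^2 - 1) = (v - 5)*(v - 1)*(v + 1)*(v + 2)*(v + 1)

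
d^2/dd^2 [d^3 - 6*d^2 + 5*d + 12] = 6*d - 12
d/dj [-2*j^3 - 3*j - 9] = -6*j^2 - 3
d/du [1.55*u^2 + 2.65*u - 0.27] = 3.1*u + 2.65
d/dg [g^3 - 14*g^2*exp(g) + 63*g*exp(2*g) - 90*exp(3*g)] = -14*g^2*exp(g) + 3*g^2 + 126*g*exp(2*g) - 28*g*exp(g) - 270*exp(3*g) + 63*exp(2*g)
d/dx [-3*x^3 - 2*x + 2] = -9*x^2 - 2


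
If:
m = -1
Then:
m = -1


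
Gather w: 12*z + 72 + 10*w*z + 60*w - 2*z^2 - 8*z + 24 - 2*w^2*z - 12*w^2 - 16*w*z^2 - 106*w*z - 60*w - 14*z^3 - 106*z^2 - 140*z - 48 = w^2*(-2*z - 12) + w*(-16*z^2 - 96*z) - 14*z^3 - 108*z^2 - 136*z + 48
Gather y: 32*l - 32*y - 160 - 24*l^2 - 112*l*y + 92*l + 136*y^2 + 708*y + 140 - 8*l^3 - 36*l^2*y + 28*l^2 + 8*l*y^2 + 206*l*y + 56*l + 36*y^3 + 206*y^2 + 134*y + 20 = -8*l^3 + 4*l^2 + 180*l + 36*y^3 + y^2*(8*l + 342) + y*(-36*l^2 + 94*l + 810)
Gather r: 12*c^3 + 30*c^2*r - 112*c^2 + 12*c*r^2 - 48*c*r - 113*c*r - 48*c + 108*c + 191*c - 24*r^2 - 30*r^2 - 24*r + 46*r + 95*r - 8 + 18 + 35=12*c^3 - 112*c^2 + 251*c + r^2*(12*c - 54) + r*(30*c^2 - 161*c + 117) + 45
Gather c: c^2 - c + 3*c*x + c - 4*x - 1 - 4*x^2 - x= c^2 + 3*c*x - 4*x^2 - 5*x - 1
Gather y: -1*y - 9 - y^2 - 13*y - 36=-y^2 - 14*y - 45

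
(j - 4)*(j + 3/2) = j^2 - 5*j/2 - 6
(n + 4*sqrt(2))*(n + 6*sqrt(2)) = n^2 + 10*sqrt(2)*n + 48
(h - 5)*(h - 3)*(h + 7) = h^3 - h^2 - 41*h + 105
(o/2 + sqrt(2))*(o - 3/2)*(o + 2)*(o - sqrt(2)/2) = o^4/2 + o^3/4 + 3*sqrt(2)*o^3/4 - 5*o^2/2 + 3*sqrt(2)*o^2/8 - 9*sqrt(2)*o/4 - o/2 + 3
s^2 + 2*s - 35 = (s - 5)*(s + 7)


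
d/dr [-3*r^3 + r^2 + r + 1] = -9*r^2 + 2*r + 1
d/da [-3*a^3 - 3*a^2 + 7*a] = -9*a^2 - 6*a + 7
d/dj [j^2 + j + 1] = 2*j + 1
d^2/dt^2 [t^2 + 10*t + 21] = 2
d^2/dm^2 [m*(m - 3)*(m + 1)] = 6*m - 4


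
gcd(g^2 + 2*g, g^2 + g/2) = g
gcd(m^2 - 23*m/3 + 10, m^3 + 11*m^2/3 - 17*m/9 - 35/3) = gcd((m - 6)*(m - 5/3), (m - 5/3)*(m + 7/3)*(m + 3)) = m - 5/3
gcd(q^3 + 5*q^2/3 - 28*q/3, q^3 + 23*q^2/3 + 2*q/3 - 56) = q^2 + 5*q/3 - 28/3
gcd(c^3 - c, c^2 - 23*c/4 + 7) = 1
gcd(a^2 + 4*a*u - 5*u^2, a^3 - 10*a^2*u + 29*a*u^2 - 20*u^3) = -a + u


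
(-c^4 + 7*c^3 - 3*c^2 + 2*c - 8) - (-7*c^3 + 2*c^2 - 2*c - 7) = -c^4 + 14*c^3 - 5*c^2 + 4*c - 1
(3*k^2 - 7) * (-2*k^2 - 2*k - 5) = -6*k^4 - 6*k^3 - k^2 + 14*k + 35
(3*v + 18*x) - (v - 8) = 2*v + 18*x + 8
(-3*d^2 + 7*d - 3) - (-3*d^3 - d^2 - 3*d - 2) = 3*d^3 - 2*d^2 + 10*d - 1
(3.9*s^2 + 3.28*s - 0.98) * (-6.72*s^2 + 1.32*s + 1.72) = -26.208*s^4 - 16.8936*s^3 + 17.6232*s^2 + 4.348*s - 1.6856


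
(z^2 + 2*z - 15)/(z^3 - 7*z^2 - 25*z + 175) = (z - 3)/(z^2 - 12*z + 35)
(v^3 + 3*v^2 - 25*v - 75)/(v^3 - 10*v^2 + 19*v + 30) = (v^2 + 8*v + 15)/(v^2 - 5*v - 6)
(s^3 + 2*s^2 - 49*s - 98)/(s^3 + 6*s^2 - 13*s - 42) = (s - 7)/(s - 3)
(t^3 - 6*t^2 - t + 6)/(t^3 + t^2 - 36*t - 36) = (t - 1)/(t + 6)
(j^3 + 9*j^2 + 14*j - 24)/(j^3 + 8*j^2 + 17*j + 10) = (j^3 + 9*j^2 + 14*j - 24)/(j^3 + 8*j^2 + 17*j + 10)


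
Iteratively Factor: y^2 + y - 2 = (y + 2)*(y - 1)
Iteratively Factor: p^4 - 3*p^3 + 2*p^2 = (p)*(p^3 - 3*p^2 + 2*p) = p*(p - 1)*(p^2 - 2*p) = p^2*(p - 1)*(p - 2)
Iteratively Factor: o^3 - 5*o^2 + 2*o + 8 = (o - 2)*(o^2 - 3*o - 4) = (o - 2)*(o + 1)*(o - 4)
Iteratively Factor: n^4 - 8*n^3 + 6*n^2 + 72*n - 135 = (n - 3)*(n^3 - 5*n^2 - 9*n + 45) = (n - 3)^2*(n^2 - 2*n - 15) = (n - 5)*(n - 3)^2*(n + 3)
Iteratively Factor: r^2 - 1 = (r + 1)*(r - 1)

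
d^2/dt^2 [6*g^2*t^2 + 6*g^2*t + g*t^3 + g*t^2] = 2*g*(6*g + 3*t + 1)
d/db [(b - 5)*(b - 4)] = 2*b - 9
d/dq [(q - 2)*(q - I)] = 2*q - 2 - I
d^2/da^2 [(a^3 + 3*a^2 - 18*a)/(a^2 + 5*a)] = -16/(a^3 + 15*a^2 + 75*a + 125)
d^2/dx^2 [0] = 0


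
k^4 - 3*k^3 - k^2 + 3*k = k*(k - 3)*(k - 1)*(k + 1)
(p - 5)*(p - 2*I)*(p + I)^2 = p^4 - 5*p^3 + 3*p^2 - 15*p + 2*I*p - 10*I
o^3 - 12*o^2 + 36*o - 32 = (o - 8)*(o - 2)^2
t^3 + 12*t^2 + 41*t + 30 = (t + 1)*(t + 5)*(t + 6)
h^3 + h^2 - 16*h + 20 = (h - 2)^2*(h + 5)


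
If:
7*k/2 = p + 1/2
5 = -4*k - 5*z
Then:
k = -5*z/4 - 5/4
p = -35*z/8 - 39/8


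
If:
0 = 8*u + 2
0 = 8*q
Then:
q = 0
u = -1/4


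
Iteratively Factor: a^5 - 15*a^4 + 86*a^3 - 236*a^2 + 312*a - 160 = (a - 2)*(a^4 - 13*a^3 + 60*a^2 - 116*a + 80) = (a - 4)*(a - 2)*(a^3 - 9*a^2 + 24*a - 20) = (a - 5)*(a - 4)*(a - 2)*(a^2 - 4*a + 4) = (a - 5)*(a - 4)*(a - 2)^2*(a - 2)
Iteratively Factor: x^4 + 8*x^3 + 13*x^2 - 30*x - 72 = (x + 3)*(x^3 + 5*x^2 - 2*x - 24) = (x - 2)*(x + 3)*(x^2 + 7*x + 12) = (x - 2)*(x + 3)^2*(x + 4)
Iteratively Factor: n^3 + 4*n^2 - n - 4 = (n - 1)*(n^2 + 5*n + 4) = (n - 1)*(n + 1)*(n + 4)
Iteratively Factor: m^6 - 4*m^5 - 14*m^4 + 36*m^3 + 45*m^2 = (m)*(m^5 - 4*m^4 - 14*m^3 + 36*m^2 + 45*m) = m*(m + 3)*(m^4 - 7*m^3 + 7*m^2 + 15*m) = m*(m - 3)*(m + 3)*(m^3 - 4*m^2 - 5*m) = m^2*(m - 3)*(m + 3)*(m^2 - 4*m - 5) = m^2*(m - 5)*(m - 3)*(m + 3)*(m + 1)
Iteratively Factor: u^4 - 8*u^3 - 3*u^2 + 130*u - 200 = (u - 5)*(u^3 - 3*u^2 - 18*u + 40) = (u - 5)*(u + 4)*(u^2 - 7*u + 10) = (u - 5)*(u - 2)*(u + 4)*(u - 5)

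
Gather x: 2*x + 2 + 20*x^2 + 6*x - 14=20*x^2 + 8*x - 12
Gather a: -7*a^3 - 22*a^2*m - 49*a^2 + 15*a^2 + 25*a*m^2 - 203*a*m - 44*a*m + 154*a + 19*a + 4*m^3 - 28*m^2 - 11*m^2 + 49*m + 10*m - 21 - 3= -7*a^3 + a^2*(-22*m - 34) + a*(25*m^2 - 247*m + 173) + 4*m^3 - 39*m^2 + 59*m - 24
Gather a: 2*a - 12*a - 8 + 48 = 40 - 10*a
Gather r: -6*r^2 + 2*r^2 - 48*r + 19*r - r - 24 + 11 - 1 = -4*r^2 - 30*r - 14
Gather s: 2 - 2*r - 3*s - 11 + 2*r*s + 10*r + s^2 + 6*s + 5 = 8*r + s^2 + s*(2*r + 3) - 4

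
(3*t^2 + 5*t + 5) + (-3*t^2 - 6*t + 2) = 7 - t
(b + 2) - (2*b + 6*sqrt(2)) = -b - 6*sqrt(2) + 2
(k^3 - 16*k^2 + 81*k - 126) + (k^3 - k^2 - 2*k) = 2*k^3 - 17*k^2 + 79*k - 126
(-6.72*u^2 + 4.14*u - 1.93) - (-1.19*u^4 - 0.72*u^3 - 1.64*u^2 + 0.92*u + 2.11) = 1.19*u^4 + 0.72*u^3 - 5.08*u^2 + 3.22*u - 4.04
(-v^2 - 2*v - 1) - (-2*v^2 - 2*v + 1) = v^2 - 2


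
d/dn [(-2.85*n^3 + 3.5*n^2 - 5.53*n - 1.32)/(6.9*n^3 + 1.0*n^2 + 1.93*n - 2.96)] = (7.105427357601e-15*n^5 - 27.0*n^4 + 65.313*n^3 + 64.917*n^2 - 18.08*n + 18.9164)/(47.61*n^6 + 13.8*n^5 + 27.634*n^4 - 36.988*n^3 - 2.1951*n^2 - 11.4256*n + 8.7616)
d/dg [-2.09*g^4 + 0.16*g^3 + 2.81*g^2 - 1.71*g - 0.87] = -8.36*g^3 + 0.48*g^2 + 5.62*g - 1.71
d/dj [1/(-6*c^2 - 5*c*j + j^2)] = (5*c - 2*j)/(6*c^2 + 5*c*j - j^2)^2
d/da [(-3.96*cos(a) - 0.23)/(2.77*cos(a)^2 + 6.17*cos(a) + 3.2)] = (-10.9692*cos(a)^2 - 1.2742*cos(a) + 11.2529)*sin(a)/(7.6729*cos(a)^4 + 34.1818*cos(a)^3 + 55.7969*cos(a)^2 + 39.488*cos(a) + 10.24)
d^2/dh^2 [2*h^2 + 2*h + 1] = 4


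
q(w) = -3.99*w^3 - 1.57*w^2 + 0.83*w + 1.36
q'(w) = -11.97*w^2 - 3.14*w + 0.83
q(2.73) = -89.26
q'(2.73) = -96.95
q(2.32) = -54.99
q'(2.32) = -70.88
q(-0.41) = 1.03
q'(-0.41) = 0.11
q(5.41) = -671.88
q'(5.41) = -366.50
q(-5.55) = 630.50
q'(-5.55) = -350.45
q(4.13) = -303.07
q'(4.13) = -216.31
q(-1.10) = 3.86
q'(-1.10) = -10.20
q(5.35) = -650.13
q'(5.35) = -358.58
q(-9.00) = 2775.43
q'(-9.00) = -940.48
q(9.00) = -3027.05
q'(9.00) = -997.00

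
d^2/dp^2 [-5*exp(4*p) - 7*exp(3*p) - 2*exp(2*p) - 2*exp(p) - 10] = (-80*exp(3*p) - 63*exp(2*p) - 8*exp(p) - 2)*exp(p)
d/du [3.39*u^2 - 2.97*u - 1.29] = 6.78*u - 2.97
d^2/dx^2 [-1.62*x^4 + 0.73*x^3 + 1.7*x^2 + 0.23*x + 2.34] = -19.44*x^2 + 4.38*x + 3.4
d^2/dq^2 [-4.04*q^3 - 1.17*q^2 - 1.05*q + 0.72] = -24.24*q - 2.34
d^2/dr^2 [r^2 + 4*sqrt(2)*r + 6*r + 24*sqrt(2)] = 2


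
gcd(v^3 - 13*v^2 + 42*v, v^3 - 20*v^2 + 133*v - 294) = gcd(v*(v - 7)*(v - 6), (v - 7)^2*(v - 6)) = v^2 - 13*v + 42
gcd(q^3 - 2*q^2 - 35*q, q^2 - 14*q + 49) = q - 7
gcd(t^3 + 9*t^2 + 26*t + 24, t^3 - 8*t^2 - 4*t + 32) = t + 2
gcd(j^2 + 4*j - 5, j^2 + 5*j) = j + 5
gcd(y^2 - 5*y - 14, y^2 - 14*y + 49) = y - 7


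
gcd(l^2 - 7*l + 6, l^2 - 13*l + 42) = l - 6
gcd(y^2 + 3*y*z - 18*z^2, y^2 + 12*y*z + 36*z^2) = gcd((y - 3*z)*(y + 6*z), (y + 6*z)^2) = y + 6*z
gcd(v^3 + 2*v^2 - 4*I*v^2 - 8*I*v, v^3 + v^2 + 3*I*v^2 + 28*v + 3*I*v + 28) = v - 4*I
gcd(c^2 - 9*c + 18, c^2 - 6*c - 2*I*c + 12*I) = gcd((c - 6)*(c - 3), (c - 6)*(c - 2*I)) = c - 6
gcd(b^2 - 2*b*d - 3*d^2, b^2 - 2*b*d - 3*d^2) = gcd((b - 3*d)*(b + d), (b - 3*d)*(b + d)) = b^2 - 2*b*d - 3*d^2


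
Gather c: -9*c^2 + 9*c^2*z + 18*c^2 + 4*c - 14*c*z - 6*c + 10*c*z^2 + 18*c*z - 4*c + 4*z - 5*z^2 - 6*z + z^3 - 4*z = c^2*(9*z + 9) + c*(10*z^2 + 4*z - 6) + z^3 - 5*z^2 - 6*z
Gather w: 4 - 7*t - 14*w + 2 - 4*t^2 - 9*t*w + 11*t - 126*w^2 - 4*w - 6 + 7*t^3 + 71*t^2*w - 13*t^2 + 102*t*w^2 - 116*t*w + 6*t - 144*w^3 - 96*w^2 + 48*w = 7*t^3 - 17*t^2 + 10*t - 144*w^3 + w^2*(102*t - 222) + w*(71*t^2 - 125*t + 30)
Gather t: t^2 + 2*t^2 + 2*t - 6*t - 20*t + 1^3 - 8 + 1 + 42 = 3*t^2 - 24*t + 36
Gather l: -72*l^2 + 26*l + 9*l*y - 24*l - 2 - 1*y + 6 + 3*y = -72*l^2 + l*(9*y + 2) + 2*y + 4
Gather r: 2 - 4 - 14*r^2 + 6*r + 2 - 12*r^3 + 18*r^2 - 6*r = -12*r^3 + 4*r^2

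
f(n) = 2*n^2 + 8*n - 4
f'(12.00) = 56.00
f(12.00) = 380.00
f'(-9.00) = -28.00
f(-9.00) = 86.00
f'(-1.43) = 2.28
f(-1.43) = -11.35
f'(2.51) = 18.04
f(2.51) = 28.68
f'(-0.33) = 6.68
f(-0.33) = -6.42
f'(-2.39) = -1.56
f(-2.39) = -11.70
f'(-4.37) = -9.48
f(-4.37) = -0.77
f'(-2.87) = -3.48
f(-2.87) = -10.49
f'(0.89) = 11.56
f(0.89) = 4.70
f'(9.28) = 45.12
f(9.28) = 242.48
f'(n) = 4*n + 8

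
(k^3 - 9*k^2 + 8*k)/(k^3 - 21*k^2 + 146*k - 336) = k*(k - 1)/(k^2 - 13*k + 42)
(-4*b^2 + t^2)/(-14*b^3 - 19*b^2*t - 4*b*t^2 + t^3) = (-2*b + t)/(-7*b^2 - 6*b*t + t^2)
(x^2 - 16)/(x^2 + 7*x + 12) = (x - 4)/(x + 3)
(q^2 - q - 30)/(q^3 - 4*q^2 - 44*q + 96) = (q^2 - q - 30)/(q^3 - 4*q^2 - 44*q + 96)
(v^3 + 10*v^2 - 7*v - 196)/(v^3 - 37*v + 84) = (v + 7)/(v - 3)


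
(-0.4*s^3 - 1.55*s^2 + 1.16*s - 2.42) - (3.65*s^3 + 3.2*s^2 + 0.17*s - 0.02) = -4.05*s^3 - 4.75*s^2 + 0.99*s - 2.4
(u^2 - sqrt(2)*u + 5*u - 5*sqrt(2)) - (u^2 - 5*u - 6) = -sqrt(2)*u + 10*u - 5*sqrt(2) + 6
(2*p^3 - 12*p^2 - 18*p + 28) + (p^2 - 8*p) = 2*p^3 - 11*p^2 - 26*p + 28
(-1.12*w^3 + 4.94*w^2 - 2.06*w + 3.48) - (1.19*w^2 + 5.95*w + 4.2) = -1.12*w^3 + 3.75*w^2 - 8.01*w - 0.72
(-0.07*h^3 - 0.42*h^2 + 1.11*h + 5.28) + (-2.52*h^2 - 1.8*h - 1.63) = -0.07*h^3 - 2.94*h^2 - 0.69*h + 3.65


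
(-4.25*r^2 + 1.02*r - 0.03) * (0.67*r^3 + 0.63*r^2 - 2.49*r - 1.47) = -2.8475*r^5 - 1.9941*r^4 + 11.205*r^3 + 3.6888*r^2 - 1.4247*r + 0.0441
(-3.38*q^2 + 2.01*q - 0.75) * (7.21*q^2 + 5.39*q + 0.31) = -24.3698*q^4 - 3.7261*q^3 + 4.3786*q^2 - 3.4194*q - 0.2325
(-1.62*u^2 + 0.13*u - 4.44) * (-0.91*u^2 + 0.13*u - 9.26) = 1.4742*u^4 - 0.3289*u^3 + 19.0585*u^2 - 1.781*u + 41.1144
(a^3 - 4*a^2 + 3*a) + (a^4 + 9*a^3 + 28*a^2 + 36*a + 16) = a^4 + 10*a^3 + 24*a^2 + 39*a + 16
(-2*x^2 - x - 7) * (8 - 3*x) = 6*x^3 - 13*x^2 + 13*x - 56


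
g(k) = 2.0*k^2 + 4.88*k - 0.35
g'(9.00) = 40.88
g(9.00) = 205.57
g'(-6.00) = -19.12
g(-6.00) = 42.37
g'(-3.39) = -8.68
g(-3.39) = 6.09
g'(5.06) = 25.12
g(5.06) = 75.55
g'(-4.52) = -13.20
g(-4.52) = 18.45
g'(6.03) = 29.00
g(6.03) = 101.80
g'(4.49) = 22.84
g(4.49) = 61.88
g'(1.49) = 10.84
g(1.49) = 11.36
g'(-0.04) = 4.72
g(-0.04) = -0.54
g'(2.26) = 13.92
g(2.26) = 20.89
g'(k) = 4.0*k + 4.88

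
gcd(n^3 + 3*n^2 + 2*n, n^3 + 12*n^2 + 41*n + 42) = n + 2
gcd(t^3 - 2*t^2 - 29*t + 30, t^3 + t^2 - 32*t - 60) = t^2 - t - 30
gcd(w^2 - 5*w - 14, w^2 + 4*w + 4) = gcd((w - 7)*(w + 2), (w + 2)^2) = w + 2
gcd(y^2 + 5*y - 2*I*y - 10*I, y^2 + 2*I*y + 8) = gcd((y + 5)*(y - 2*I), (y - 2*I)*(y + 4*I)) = y - 2*I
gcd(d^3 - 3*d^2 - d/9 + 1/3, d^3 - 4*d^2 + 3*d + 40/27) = d + 1/3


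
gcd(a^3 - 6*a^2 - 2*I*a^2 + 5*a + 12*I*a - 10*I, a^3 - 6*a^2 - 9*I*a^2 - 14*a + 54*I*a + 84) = a - 2*I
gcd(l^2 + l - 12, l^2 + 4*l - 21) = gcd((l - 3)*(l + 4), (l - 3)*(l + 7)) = l - 3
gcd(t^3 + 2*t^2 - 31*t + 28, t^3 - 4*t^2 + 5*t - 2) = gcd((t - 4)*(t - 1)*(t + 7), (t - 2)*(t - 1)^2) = t - 1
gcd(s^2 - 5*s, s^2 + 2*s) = s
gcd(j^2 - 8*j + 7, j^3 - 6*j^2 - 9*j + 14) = j^2 - 8*j + 7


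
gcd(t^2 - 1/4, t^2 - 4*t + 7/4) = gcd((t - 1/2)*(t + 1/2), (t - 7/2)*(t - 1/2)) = t - 1/2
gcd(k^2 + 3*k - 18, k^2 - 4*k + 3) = k - 3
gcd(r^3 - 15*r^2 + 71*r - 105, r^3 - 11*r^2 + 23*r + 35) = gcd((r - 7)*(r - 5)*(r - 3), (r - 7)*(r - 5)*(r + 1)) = r^2 - 12*r + 35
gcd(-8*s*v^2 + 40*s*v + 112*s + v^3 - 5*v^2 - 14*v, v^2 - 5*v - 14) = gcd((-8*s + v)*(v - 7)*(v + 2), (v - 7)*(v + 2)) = v^2 - 5*v - 14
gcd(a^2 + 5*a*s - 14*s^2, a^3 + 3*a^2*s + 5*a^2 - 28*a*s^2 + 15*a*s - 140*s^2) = a + 7*s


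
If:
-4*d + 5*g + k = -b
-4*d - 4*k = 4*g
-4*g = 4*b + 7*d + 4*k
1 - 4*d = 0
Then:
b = -3/16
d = 1/4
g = 23/64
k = -39/64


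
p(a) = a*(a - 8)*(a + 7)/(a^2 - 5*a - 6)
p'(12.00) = 1.66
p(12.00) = 11.69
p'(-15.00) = 1.09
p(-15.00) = -9.39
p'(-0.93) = 1575.81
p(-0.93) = -103.92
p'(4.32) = 9.17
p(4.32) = 20.14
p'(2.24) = 3.31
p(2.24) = 9.79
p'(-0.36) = 20.38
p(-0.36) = -4.91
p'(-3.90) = 2.14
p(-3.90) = 5.01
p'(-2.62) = 4.24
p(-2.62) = 8.73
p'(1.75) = 3.25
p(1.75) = 8.19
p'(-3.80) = 2.22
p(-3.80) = 5.23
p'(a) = a*(5 - 2*a)*(a - 8)*(a + 7)/(a^2 - 5*a - 6)^2 + a*(a - 8)/(a^2 - 5*a - 6) + a*(a + 7)/(a^2 - 5*a - 6) + (a - 8)*(a + 7)/(a^2 - 5*a - 6)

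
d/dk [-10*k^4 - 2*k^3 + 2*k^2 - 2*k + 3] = -40*k^3 - 6*k^2 + 4*k - 2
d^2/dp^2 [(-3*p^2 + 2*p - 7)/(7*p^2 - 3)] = 4*(49*p^3 - 609*p^2 + 63*p - 87)/(343*p^6 - 441*p^4 + 189*p^2 - 27)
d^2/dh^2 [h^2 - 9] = 2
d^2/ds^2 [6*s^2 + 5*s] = 12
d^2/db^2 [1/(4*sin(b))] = (cos(b)^2 + 1)/(4*sin(b)^3)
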